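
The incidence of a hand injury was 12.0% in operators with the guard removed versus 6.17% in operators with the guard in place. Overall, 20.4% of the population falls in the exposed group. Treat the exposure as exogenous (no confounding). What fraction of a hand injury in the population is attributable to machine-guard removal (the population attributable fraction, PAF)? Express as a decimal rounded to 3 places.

PAF ≈ 0.162

p₁ = 0.12, p₀ = 0.0617.
Overall risk P(Y=1) = π·p₁ + (1−π)·p₀ = 0.204×0.12 + 0.796×0.0617 = 0.073593.
Under exogeneity, PAF = [P(Y=1) − p₀] / P(Y=1).
PAF = (0.073593 − 0.0617) / 0.073593 ≈ 0.1616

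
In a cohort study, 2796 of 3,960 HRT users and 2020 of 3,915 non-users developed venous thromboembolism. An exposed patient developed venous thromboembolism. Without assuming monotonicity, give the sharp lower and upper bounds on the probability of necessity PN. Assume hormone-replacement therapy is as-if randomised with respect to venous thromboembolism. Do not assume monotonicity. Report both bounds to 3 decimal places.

0.269 ≤ PN ≤ 0.686

p₁ = P(outcome | exposed) = 2796/3960 = 0.70606
p₀ = P(outcome | unexposed) = 2020/3915 = 0.51596
Under exogeneity alone the bounds on PN are max{0,(p₁−p₀)/p₁} ≤ PN ≤ min{1,(1−p₀)/p₁}.
  lower = (p₁ − p₀)/p₁ = 0.1901 / 0.70606 ≈ 0.2692
  upper = min{1, (1 − p₀)/p₁} = 0.48404 / 0.70606 ≈ 0.6855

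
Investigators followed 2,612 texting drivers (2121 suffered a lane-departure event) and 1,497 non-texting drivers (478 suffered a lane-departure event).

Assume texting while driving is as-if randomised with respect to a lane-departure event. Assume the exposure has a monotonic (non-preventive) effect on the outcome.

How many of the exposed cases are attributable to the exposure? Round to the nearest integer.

p₁ = P(outcome | exposed) = 2121/2612 = 0.81202
p₀ = P(outcome | unexposed) = 478/1497 = 0.31931
PN = (p₁ − p₀)/p₁ = (0.81202 − 0.31931) / 0.81202 ≈ 0.60678.
Attributable cases ≈ PN × (exposed cases) = 0.60678 × 2121 ≈ 1286.97.

about 1287 cases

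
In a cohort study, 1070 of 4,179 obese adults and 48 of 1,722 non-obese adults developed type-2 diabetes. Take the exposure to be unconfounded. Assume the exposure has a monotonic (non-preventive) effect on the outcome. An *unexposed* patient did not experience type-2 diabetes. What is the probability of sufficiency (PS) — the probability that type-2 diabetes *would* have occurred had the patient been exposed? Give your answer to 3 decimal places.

PS ≈ 0.235

p₁ = P(outcome | exposed) = 1070/4179 = 0.25604
p₀ = P(outcome | unexposed) = 48/1722 = 0.027875
Under exogeneity and monotonicity, PS = (p₁ − p₀) / (1 − p₀).
PS = (0.25604 − 0.027875) / (1 − 0.027875) = 0.22817 / 0.97213 ≈ 0.2347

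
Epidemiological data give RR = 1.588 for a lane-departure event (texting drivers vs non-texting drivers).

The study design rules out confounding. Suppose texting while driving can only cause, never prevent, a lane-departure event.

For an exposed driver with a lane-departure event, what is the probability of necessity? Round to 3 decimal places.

PN ≈ 0.370

Under exogeneity and monotonicity, PN = (RR − 1) / RR = 1 − 1/RR.
PN = (1.588 − 1) / 1.588 = 0.588 / 1.588 ≈ 0.3703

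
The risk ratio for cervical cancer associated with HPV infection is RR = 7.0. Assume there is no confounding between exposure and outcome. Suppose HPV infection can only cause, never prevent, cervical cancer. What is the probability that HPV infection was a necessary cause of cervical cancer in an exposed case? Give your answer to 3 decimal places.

Under exogeneity and monotonicity, PN = (RR − 1) / RR = 1 − 1/RR.
PN = (7.0 − 1) / 7.0 = 6 / 7.0 ≈ 0.8571

PN ≈ 0.857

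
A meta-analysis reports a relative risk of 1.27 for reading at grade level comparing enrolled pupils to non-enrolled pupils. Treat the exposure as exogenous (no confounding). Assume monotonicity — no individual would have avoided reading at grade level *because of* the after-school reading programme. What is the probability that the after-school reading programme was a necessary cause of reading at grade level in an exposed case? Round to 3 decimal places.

PN ≈ 0.213

Under exogeneity and monotonicity, PN = (RR − 1) / RR = 1 − 1/RR.
PN = (1.27 − 1) / 1.27 = 0.27 / 1.27 ≈ 0.2126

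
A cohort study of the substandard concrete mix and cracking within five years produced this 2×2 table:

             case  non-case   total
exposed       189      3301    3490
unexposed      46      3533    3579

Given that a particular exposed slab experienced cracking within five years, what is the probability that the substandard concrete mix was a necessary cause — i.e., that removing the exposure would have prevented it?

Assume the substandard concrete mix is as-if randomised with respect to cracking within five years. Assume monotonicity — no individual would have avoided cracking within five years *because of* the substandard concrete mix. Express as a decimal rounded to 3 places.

p₁ = P(outcome | exposed) = 189/3490 = 0.054155
p₀ = P(outcome | unexposed) = 46/3579 = 0.012853
Under exogeneity and monotonicity, PN = (p₁ − p₀)/p₁.
PN = (0.054155 − 0.012853) / 0.054155 ≈ 0.7627

PN ≈ 0.763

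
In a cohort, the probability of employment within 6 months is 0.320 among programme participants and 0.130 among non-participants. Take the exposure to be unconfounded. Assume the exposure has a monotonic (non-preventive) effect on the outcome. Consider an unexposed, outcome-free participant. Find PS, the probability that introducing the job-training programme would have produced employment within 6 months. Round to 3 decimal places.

PS ≈ 0.218

Let p₁ = 0.32, p₀ = 0.13.
Under exogeneity and monotonicity, PS = (p₁ − p₀) / (1 − p₀).
PS = (0.32 − 0.13) / (1 − 0.13) = 0.19 / 0.87 ≈ 0.2184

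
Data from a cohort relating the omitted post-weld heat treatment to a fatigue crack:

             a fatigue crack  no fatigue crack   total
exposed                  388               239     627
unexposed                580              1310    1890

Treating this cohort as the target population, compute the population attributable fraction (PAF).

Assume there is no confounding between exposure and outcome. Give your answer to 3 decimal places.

p₁ = P(outcome | exposed) = 388/627 = 0.61882
p₀ = P(outcome | unexposed) = 580/1890 = 0.30688
Exposure prevalence π = 627/2517 = 0.24911; overall risk P(Y=1) = 0.38458.
Under exogeneity, PAF = [P(Y=1) − p₀]/P(Y=1).
PAF = (0.38458 − 0.30688) / 0.38458 ≈ 0.2021

PAF ≈ 0.202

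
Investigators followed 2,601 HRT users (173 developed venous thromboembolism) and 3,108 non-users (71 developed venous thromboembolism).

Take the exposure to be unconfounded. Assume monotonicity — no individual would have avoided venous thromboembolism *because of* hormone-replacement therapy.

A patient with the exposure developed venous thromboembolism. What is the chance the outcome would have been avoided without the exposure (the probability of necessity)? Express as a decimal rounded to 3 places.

PN ≈ 0.657

p₁ = P(outcome | exposed) = 173/2601 = 0.066513
p₀ = P(outcome | unexposed) = 71/3108 = 0.022844
Under exogeneity and monotonicity, PN = (p₁ − p₀) / p₁.
PN = (0.066513 − 0.022844) / 0.066513 = 0.043669 / 0.066513 ≈ 0.6565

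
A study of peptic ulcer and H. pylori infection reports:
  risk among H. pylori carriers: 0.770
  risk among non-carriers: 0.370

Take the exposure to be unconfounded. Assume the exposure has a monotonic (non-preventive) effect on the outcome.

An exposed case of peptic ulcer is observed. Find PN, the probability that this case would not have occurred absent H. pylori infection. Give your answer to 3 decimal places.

Let p₁ = 0.77, p₀ = 0.37.
Under exogeneity and monotonicity, PN = (p₁ − p₀) / p₁.
PN = (0.77 − 0.37) / 0.77 = 0.4 / 0.77 ≈ 0.5195

PN ≈ 0.519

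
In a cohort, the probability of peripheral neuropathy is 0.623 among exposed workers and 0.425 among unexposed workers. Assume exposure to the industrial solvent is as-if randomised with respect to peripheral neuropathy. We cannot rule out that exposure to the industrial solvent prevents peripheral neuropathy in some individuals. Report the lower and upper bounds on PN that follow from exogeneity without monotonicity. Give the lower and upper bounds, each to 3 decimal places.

Let p₁ = 0.623, p₀ = 0.425.
Under exogeneity alone the bounds on PN are max{0,(p₁−p₀)/p₁} ≤ PN ≤ min{1,(1−p₀)/p₁}.
  lower = (p₁ − p₀)/p₁ = 0.198 / 0.623 ≈ 0.3178
  upper = min{1, (1 − p₀)/p₁} = 0.575 / 0.623 ≈ 0.9230

0.318 ≤ PN ≤ 0.923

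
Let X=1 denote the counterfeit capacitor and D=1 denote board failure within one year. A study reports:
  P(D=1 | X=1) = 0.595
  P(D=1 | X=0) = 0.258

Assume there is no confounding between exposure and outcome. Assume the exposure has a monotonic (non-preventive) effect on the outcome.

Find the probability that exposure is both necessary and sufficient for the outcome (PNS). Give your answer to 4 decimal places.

Let p₁ = 0.595, p₀ = 0.258.
Under exogeneity and monotonicity, PNS = p₁ − p₀.
PNS = 0.595 − 0.258 = 0.337

PNS ≈ 0.3370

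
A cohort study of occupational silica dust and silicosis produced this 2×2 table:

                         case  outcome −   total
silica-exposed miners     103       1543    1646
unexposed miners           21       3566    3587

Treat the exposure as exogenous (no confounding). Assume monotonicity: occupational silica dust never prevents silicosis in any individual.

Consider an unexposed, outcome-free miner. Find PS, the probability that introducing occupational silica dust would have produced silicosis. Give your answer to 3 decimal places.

p₁ = P(outcome | exposed) = 103/1646 = 0.062576
p₀ = P(outcome | unexposed) = 21/3587 = 0.0058545
Under exogeneity and monotonicity, PS = (p₁ − p₀)/(1 − p₀).
PS = (0.062576 − 0.0058545) / 0.99415 ≈ 0.0571

PS ≈ 0.057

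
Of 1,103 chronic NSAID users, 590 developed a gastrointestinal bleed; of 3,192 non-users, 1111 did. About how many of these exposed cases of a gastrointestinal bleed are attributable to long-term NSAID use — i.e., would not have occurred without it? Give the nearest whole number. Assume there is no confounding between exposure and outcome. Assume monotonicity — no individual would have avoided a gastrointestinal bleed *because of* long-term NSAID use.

about 206 cases

p₁ = P(outcome | exposed) = 590/1103 = 0.5349
p₀ = P(outcome | unexposed) = 1111/3192 = 0.34806
PN = (p₁ − p₀)/p₁ = (0.5349 − 0.34806) / 0.5349 ≈ 0.34931.
Attributable cases ≈ PN × (exposed cases) = 0.34931 × 590 ≈ 206.09.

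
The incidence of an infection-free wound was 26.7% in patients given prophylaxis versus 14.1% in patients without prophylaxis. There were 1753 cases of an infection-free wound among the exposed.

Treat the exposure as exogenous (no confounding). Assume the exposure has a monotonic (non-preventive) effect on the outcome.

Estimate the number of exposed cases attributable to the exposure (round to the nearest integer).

p₁ = 0.267, p₀ = 0.141.
PN = (p₁ − p₀)/p₁ = (0.267 − 0.141) / 0.267 ≈ 0.47191.
Attributable cases ≈ PN × (exposed cases) = 0.47191 × 1753 ≈ 827.26.

about 827 cases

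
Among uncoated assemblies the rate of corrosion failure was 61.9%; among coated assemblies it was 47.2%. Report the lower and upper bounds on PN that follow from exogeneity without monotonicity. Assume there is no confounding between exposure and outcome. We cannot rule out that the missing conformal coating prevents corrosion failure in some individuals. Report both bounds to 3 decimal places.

0.237 ≤ PN ≤ 0.853

p₁ = 0.619, p₀ = 0.472.
Under exogeneity alone the bounds on PN are max{0,(p₁−p₀)/p₁} ≤ PN ≤ min{1,(1−p₀)/p₁}.
  lower = (p₁ − p₀)/p₁ = 0.147 / 0.619 ≈ 0.2375
  upper = min{1, (1 − p₀)/p₁} = 0.528 / 0.619 ≈ 0.8530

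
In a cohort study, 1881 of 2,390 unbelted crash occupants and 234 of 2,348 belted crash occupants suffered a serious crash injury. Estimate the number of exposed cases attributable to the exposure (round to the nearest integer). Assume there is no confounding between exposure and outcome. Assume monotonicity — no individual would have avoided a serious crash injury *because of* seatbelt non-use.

p₁ = P(outcome | exposed) = 1881/2390 = 0.78703
p₀ = P(outcome | unexposed) = 234/2348 = 0.099659
PN = (p₁ − p₀)/p₁ = (0.78703 − 0.099659) / 0.78703 ≈ 0.87337.
Attributable cases ≈ PN × (exposed cases) = 0.87337 × 1881 ≈ 1642.81.

about 1643 cases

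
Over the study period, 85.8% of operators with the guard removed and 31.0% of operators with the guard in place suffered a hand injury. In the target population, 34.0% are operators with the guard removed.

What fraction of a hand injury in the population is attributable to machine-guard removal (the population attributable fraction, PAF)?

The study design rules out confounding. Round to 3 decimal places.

PAF ≈ 0.375

p₁ = 0.858, p₀ = 0.31.
Overall risk P(Y=1) = π·p₁ + (1−π)·p₀ = 0.34×0.858 + 0.66×0.31 = 0.49632.
Under exogeneity, PAF = [P(Y=1) − p₀] / P(Y=1).
PAF = (0.49632 − 0.31) / 0.49632 ≈ 0.3754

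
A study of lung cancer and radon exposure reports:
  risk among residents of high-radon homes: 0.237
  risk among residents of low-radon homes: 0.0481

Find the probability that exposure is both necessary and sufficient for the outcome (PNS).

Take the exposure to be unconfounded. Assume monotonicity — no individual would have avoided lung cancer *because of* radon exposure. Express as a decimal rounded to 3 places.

Let p₁ = 0.237, p₀ = 0.0481.
Under exogeneity and monotonicity, PNS = p₁ − p₀.
PNS = 0.237 − 0.0481 = 0.1889

PNS ≈ 0.189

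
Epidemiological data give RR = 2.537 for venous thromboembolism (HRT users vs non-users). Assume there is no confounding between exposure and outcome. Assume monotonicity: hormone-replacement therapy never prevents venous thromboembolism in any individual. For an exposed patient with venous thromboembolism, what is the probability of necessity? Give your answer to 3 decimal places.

PN ≈ 0.606

Under exogeneity and monotonicity, PN = (RR − 1) / RR = 1 − 1/RR.
PN = (2.537 − 1) / 2.537 = 1.537 / 2.537 ≈ 0.6058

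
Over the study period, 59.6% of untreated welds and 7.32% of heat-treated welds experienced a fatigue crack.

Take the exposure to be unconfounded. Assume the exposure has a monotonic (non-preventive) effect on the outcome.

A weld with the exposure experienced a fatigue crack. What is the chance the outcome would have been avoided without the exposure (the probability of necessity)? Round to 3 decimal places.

p₁ = 0.596, p₀ = 0.0732.
Under exogeneity and monotonicity, PN = (p₁ − p₀) / p₁.
PN = (0.596 − 0.0732) / 0.596 = 0.5228 / 0.596 ≈ 0.8772

PN ≈ 0.877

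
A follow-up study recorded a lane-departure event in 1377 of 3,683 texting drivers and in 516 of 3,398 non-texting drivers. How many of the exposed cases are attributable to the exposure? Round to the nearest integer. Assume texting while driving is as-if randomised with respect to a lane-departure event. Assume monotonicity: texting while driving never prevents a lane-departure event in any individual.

about 818 cases

p₁ = P(outcome | exposed) = 1377/3683 = 0.37388
p₀ = P(outcome | unexposed) = 516/3398 = 0.15185
PN = (p₁ − p₀)/p₁ = (0.37388 − 0.15185) / 0.37388 ≈ 0.59384.
Attributable cases ≈ PN × (exposed cases) = 0.59384 × 1377 ≈ 817.72.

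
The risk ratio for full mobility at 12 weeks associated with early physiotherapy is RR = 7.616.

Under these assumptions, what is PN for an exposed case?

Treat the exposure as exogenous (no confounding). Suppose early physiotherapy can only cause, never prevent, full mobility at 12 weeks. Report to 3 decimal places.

PN ≈ 0.869

Under exogeneity and monotonicity, PN = (RR − 1) / RR = 1 − 1/RR.
PN = (7.616 − 1) / 7.616 = 6.616 / 7.616 ≈ 0.8687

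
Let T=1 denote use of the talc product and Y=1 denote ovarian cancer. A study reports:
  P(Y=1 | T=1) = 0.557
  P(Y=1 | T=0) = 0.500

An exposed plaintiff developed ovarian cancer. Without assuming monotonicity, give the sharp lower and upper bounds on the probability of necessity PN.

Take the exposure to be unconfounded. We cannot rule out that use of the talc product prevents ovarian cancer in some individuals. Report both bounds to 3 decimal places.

Let p₁ = 0.557, p₀ = 0.5.
Under exogeneity alone the bounds on PN are max{0,(p₁−p₀)/p₁} ≤ PN ≤ min{1,(1−p₀)/p₁}.
  lower = (p₁ − p₀)/p₁ = 0.057 / 0.557 ≈ 0.1023
  upper = min{1, (1 − p₀)/p₁} = 0.5 / 0.557 ≈ 0.8977

0.102 ≤ PN ≤ 0.898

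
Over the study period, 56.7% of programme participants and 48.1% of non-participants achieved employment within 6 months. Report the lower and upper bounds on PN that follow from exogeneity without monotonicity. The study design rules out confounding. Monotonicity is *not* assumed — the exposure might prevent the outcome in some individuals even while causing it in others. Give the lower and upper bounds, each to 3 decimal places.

p₁ = 0.567, p₀ = 0.481.
Under exogeneity alone the bounds on PN are max{0,(p₁−p₀)/p₁} ≤ PN ≤ min{1,(1−p₀)/p₁}.
  lower = (p₁ − p₀)/p₁ = 0.086 / 0.567 ≈ 0.1517
  upper = min{1, (1 − p₀)/p₁} = 0.519 / 0.567 ≈ 0.9153

0.152 ≤ PN ≤ 0.915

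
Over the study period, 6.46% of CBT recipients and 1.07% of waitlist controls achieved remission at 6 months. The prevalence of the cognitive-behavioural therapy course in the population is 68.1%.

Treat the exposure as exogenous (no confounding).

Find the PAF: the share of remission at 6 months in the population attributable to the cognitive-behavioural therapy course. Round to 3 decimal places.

p₁ = 0.0646, p₀ = 0.0107.
Overall risk P(Y=1) = π·p₁ + (1−π)·p₀ = 0.681×0.0646 + 0.319×0.0107 = 0.047406.
Under exogeneity, PAF = [P(Y=1) − p₀] / P(Y=1).
PAF = (0.047406 − 0.0107) / 0.047406 ≈ 0.7743

PAF ≈ 0.774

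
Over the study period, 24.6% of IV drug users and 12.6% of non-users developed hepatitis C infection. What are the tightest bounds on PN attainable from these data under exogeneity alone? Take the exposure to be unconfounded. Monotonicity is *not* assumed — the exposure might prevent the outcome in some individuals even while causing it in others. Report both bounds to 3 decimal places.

0.488 ≤ PN ≤ 1.000

p₁ = 0.246, p₀ = 0.126.
Under exogeneity alone the bounds on PN are max{0,(p₁−p₀)/p₁} ≤ PN ≤ min{1,(1−p₀)/p₁}.
  lower = (p₁ − p₀)/p₁ = 0.12 / 0.246 ≈ 0.4878
  upper = min{1, (1 − p₀)/p₁} = 0.874 / 0.246 ≈ 3.5528 → capped at 1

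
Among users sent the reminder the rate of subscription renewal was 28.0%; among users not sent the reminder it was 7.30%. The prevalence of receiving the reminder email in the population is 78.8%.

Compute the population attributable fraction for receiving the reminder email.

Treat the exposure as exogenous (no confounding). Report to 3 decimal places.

p₁ = 0.28, p₀ = 0.073.
Overall risk P(Y=1) = π·p₁ + (1−π)·p₀ = 0.788×0.28 + 0.212×0.073 = 0.23612.
Under exogeneity, PAF = [P(Y=1) − p₀] / P(Y=1).
PAF = (0.23612 − 0.073) / 0.23612 ≈ 0.6908

PAF ≈ 0.691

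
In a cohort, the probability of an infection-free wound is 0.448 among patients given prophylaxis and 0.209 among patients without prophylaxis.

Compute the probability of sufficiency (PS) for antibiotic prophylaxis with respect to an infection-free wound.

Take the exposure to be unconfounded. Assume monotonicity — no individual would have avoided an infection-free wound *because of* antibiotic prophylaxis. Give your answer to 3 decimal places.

PS ≈ 0.302

Let p₁ = 0.448, p₀ = 0.209.
Under exogeneity and monotonicity, PS = (p₁ − p₀) / (1 − p₀).
PS = (0.448 − 0.209) / (1 − 0.209) = 0.239 / 0.791 ≈ 0.3021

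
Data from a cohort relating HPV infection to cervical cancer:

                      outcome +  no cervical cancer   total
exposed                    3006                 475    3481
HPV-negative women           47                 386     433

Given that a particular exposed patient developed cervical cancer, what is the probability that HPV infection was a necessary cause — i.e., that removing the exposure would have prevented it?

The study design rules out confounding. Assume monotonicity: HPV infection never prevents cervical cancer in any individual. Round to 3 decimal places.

p₁ = P(outcome | exposed) = 3006/3481 = 0.86354
p₀ = P(outcome | unexposed) = 47/433 = 0.10855
Under exogeneity and monotonicity, PN = (p₁ − p₀)/p₁.
PN = (0.86354 − 0.10855) / 0.86354 ≈ 0.8743

PN ≈ 0.874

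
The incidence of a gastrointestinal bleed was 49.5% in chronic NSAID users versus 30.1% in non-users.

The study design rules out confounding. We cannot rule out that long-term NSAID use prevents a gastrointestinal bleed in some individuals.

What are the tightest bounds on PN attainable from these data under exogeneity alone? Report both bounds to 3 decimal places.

p₁ = 0.495, p₀ = 0.301.
Under exogeneity alone the bounds on PN are max{0,(p₁−p₀)/p₁} ≤ PN ≤ min{1,(1−p₀)/p₁}.
  lower = (p₁ − p₀)/p₁ = 0.194 / 0.495 ≈ 0.3919
  upper = min{1, (1 − p₀)/p₁} = 0.699 / 0.495 ≈ 1.4121 → capped at 1

0.392 ≤ PN ≤ 1.000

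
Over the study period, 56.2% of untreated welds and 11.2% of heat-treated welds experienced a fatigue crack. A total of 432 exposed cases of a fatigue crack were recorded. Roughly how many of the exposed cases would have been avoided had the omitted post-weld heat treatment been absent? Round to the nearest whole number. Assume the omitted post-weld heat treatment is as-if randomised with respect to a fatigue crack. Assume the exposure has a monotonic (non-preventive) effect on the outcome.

p₁ = 0.562, p₀ = 0.112.
PN = (p₁ − p₀)/p₁ = (0.562 − 0.112) / 0.562 ≈ 0.80071.
Attributable cases ≈ PN × (exposed cases) = 0.80071 × 432 ≈ 345.91.

about 346 cases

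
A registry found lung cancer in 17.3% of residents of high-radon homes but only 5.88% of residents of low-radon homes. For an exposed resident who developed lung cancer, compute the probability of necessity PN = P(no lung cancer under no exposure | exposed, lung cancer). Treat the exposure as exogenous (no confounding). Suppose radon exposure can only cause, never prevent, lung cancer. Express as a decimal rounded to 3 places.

PN ≈ 0.660

p₁ = 0.173, p₀ = 0.0588.
Under exogeneity and monotonicity, PN = (p₁ − p₀) / p₁.
PN = (0.173 − 0.0588) / 0.173 = 0.1142 / 0.173 ≈ 0.6601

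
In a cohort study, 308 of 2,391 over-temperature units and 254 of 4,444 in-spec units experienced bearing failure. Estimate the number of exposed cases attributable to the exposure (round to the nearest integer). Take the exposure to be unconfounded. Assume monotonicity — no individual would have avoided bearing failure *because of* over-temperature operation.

about 171 cases

p₁ = P(outcome | exposed) = 308/2391 = 0.12882
p₀ = P(outcome | unexposed) = 254/4444 = 0.057156
PN = (p₁ − p₀)/p₁ = (0.12882 − 0.057156) / 0.12882 ≈ 0.55630.
Attributable cases ≈ PN × (exposed cases) = 0.55630 × 308 ≈ 171.34.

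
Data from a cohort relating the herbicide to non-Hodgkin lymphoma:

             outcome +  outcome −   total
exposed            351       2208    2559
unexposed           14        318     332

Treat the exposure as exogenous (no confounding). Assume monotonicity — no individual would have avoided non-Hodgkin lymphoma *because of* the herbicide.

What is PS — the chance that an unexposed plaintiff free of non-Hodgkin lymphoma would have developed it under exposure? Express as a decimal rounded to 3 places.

p₁ = P(outcome | exposed) = 351/2559 = 0.13716
p₀ = P(outcome | unexposed) = 14/332 = 0.042169
Under exogeneity and monotonicity, PS = (p₁ − p₀)/(1 − p₀).
PS = (0.13716 − 0.042169) / 0.95783 ≈ 0.0992

PS ≈ 0.099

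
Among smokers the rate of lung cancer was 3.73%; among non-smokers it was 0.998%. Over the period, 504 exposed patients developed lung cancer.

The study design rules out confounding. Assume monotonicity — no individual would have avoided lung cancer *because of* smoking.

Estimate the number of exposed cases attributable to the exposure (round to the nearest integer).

p₁ = 0.0373, p₀ = 0.00998.
PN = (p₁ − p₀)/p₁ = (0.0373 − 0.00998) / 0.0373 ≈ 0.73244.
Attributable cases ≈ PN × (exposed cases) = 0.73244 × 504 ≈ 369.15.

about 369 cases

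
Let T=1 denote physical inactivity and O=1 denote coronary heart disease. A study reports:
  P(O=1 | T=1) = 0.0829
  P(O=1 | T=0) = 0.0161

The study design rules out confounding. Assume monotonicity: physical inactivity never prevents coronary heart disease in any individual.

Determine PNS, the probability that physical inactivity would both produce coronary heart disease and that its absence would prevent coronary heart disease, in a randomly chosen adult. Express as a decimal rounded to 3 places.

Let p₁ = 0.0829, p₀ = 0.0161.
Under exogeneity and monotonicity, PNS = p₁ − p₀.
PNS = 0.0829 − 0.0161 = 0.0668

PNS ≈ 0.067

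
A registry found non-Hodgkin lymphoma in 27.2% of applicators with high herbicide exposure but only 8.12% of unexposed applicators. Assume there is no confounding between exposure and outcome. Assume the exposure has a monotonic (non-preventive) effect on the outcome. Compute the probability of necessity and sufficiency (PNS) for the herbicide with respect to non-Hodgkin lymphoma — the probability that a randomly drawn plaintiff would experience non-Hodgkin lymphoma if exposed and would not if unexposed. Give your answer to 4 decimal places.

PNS ≈ 0.1908

p₁ = 0.272, p₀ = 0.0812.
Under exogeneity and monotonicity, PNS = p₁ − p₀.
PNS = 0.272 − 0.0812 = 0.1908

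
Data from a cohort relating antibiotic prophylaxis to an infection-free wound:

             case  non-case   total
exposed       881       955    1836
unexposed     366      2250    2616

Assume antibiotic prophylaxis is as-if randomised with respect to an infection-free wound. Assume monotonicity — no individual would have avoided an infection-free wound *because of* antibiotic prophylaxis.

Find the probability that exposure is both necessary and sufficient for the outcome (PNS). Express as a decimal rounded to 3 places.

PNS ≈ 0.340

p₁ = P(outcome | exposed) = 881/1836 = 0.47985
p₀ = P(outcome | unexposed) = 366/2616 = 0.13991
Under exogeneity and monotonicity, PNS = p₁ − p₀.
PNS = 0.47985 − 0.13991 = 0.33994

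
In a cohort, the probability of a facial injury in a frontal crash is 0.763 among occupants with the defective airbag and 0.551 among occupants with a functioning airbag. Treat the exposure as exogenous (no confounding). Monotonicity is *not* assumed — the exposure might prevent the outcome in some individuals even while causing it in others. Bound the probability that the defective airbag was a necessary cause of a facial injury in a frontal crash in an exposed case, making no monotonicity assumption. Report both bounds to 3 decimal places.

Let p₁ = 0.763, p₀ = 0.551.
Under exogeneity alone the bounds on PN are max{0,(p₁−p₀)/p₁} ≤ PN ≤ min{1,(1−p₀)/p₁}.
  lower = (p₁ − p₀)/p₁ = 0.212 / 0.763 ≈ 0.2779
  upper = min{1, (1 − p₀)/p₁} = 0.449 / 0.763 ≈ 0.5885

0.278 ≤ PN ≤ 0.588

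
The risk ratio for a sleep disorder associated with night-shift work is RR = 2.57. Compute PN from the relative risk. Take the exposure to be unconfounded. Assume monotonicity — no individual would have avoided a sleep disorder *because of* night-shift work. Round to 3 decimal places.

PN ≈ 0.611

Under exogeneity and monotonicity, PN = (RR − 1) / RR = 1 − 1/RR.
PN = (2.57 − 1) / 2.57 = 1.57 / 2.57 ≈ 0.6109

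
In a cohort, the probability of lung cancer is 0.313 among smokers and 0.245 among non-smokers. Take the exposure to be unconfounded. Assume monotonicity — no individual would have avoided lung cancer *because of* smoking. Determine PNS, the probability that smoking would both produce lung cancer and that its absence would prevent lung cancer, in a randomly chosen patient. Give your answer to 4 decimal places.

PNS ≈ 0.0680

Let p₁ = 0.313, p₀ = 0.245.
Under exogeneity and monotonicity, PNS = p₁ − p₀.
PNS = 0.313 − 0.245 = 0.068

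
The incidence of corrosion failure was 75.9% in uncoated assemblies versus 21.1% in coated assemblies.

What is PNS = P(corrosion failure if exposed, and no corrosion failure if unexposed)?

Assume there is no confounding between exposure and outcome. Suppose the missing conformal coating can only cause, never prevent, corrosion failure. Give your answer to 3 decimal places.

p₁ = 0.759, p₀ = 0.211.
Under exogeneity and monotonicity, PNS = p₁ − p₀.
PNS = 0.759 − 0.211 = 0.548

PNS ≈ 0.548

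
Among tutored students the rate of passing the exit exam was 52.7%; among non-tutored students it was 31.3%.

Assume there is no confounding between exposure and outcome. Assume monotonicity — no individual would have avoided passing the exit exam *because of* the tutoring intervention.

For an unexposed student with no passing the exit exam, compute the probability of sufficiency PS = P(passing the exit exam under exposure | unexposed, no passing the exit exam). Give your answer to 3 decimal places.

PS ≈ 0.311

p₁ = 0.527, p₀ = 0.313.
Under exogeneity and monotonicity, PS = (p₁ − p₀) / (1 − p₀).
PS = (0.527 − 0.313) / (1 − 0.313) = 0.214 / 0.687 ≈ 0.3115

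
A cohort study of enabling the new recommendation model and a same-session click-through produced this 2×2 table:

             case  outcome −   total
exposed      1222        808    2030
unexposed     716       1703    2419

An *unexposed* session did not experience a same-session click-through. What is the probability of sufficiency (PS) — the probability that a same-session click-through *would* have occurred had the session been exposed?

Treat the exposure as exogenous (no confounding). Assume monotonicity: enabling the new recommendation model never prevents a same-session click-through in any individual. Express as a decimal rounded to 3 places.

PS ≈ 0.435

p₁ = P(outcome | exposed) = 1222/2030 = 0.60197
p₀ = P(outcome | unexposed) = 716/2419 = 0.29599
Under exogeneity and monotonicity, PS = (p₁ − p₀)/(1 − p₀).
PS = (0.60197 − 0.29599) / 0.70401 ≈ 0.4346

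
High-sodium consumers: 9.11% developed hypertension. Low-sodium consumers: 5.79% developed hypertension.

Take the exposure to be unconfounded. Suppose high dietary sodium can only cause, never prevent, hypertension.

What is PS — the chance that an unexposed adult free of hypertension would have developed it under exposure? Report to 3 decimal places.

PS ≈ 0.035

p₁ = 0.0911, p₀ = 0.0579.
Under exogeneity and monotonicity, PS = (p₁ − p₀) / (1 − p₀).
PS = (0.0911 − 0.0579) / (1 − 0.0579) = 0.0332 / 0.9421 ≈ 0.0352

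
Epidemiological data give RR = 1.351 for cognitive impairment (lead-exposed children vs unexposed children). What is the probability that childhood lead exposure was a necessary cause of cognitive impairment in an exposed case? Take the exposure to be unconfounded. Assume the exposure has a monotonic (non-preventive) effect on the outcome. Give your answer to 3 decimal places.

PN ≈ 0.260

Under exogeneity and monotonicity, PN = (RR − 1) / RR = 1 − 1/RR.
PN = (1.351 − 1) / 1.351 = 0.351 / 1.351 ≈ 0.2598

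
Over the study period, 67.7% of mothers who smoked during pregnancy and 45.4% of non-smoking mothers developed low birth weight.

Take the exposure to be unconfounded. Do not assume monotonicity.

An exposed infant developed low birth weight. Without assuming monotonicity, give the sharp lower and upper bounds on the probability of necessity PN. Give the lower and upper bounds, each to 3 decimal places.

0.329 ≤ PN ≤ 0.806

p₁ = 0.677, p₀ = 0.454.
Under exogeneity alone the bounds on PN are max{0,(p₁−p₀)/p₁} ≤ PN ≤ min{1,(1−p₀)/p₁}.
  lower = (p₁ − p₀)/p₁ = 0.223 / 0.677 ≈ 0.3294
  upper = min{1, (1 − p₀)/p₁} = 0.546 / 0.677 ≈ 0.8065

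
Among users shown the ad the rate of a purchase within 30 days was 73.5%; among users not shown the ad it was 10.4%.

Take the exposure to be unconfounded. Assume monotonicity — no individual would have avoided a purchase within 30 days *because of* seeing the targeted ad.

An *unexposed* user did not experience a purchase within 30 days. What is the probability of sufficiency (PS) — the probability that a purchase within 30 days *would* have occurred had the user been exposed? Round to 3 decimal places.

PS ≈ 0.704

p₁ = 0.735, p₀ = 0.104.
Under exogeneity and monotonicity, PS = (p₁ − p₀) / (1 − p₀).
PS = (0.735 − 0.104) / (1 − 0.104) = 0.631 / 0.896 ≈ 0.7042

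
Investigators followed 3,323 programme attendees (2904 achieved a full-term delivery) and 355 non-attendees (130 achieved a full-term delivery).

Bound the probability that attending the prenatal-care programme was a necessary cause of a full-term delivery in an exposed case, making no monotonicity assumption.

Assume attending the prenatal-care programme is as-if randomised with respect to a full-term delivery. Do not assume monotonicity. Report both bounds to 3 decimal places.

0.581 ≤ PN ≤ 0.725

p₁ = P(outcome | exposed) = 2904/3323 = 0.87391
p₀ = P(outcome | unexposed) = 130/355 = 0.3662
Under exogeneity alone the bounds on PN are max{0,(p₁−p₀)/p₁} ≤ PN ≤ min{1,(1−p₀)/p₁}.
  lower = (p₁ − p₀)/p₁ = 0.50771 / 0.87391 ≈ 0.5810
  upper = min{1, (1 − p₀)/p₁} = 0.6338 / 0.87391 ≈ 0.7253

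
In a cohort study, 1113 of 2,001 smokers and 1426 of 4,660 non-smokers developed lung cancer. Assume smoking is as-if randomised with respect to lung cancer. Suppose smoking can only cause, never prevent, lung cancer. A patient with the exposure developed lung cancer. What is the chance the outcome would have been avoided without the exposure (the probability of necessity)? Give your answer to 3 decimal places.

p₁ = P(outcome | exposed) = 1113/2001 = 0.55622
p₀ = P(outcome | unexposed) = 1426/4660 = 0.30601
Under exogeneity and monotonicity, PN = (p₁ − p₀) / p₁.
PN = (0.55622 − 0.30601) / 0.55622 = 0.25021 / 0.55622 ≈ 0.4498

PN ≈ 0.450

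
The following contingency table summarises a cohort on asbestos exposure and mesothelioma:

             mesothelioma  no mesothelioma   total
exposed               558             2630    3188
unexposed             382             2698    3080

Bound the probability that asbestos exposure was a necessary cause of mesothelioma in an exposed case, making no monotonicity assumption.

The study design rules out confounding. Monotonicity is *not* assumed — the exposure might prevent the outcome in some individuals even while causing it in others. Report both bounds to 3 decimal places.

p₁ = P(outcome | exposed) = 558/3188 = 0.17503
p₀ = P(outcome | unexposed) = 382/3080 = 0.12403
Under exogeneity alone the bounds on PN are max{0,(p₁−p₀)/p₁} ≤ PN ≤ min{1,(1−p₀)/p₁}.
  lower = (p₁ − p₀)/p₁ = 0.051005 / 0.17503 ≈ 0.2914
  upper = min{1, (1 − p₀)/p₁} = 0.87597 / 0.17503 ≈ 5.0047 → capped at 1

0.291 ≤ PN ≤ 1.000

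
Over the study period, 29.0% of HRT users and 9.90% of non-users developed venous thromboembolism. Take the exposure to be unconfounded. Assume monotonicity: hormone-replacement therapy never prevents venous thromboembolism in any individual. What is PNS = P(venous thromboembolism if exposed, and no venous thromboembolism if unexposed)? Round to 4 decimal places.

PNS ≈ 0.1910

p₁ = 0.29, p₀ = 0.099.
Under exogeneity and monotonicity, PNS = p₁ − p₀.
PNS = 0.29 − 0.099 = 0.191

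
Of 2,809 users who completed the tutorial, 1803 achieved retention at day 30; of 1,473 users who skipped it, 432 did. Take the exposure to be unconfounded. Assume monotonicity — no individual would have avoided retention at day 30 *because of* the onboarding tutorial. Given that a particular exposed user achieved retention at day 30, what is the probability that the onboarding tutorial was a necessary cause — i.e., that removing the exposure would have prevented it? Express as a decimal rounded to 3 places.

p₁ = P(outcome | exposed) = 1803/2809 = 0.64187
p₀ = P(outcome | unexposed) = 432/1473 = 0.29328
Under exogeneity and monotonicity, PN = (p₁ − p₀) / p₁.
PN = (0.64187 − 0.29328) / 0.64187 = 0.34859 / 0.64187 ≈ 0.5431

PN ≈ 0.543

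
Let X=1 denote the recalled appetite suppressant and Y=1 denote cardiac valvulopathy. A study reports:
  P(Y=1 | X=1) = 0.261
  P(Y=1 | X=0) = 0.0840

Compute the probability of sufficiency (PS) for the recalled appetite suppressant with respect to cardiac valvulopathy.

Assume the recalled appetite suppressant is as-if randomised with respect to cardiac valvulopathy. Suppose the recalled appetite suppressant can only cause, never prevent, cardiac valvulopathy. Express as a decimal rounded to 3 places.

PS ≈ 0.193

Let p₁ = 0.261, p₀ = 0.084.
Under exogeneity and monotonicity, PS = (p₁ − p₀) / (1 − p₀).
PS = (0.261 − 0.084) / (1 − 0.084) = 0.177 / 0.916 ≈ 0.1932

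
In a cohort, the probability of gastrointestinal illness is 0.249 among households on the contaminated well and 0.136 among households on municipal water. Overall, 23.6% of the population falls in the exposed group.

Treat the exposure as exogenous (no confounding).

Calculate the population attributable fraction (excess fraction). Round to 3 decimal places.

Let p₁ = 0.249, p₀ = 0.136.
Overall risk P(Y=1) = π·p₁ + (1−π)·p₀ = 0.236×0.249 + 0.764×0.136 = 0.16267.
Under exogeneity, PAF = [P(Y=1) − p₀] / P(Y=1).
PAF = (0.16267 − 0.136) / 0.16267 ≈ 0.1639

PAF ≈ 0.164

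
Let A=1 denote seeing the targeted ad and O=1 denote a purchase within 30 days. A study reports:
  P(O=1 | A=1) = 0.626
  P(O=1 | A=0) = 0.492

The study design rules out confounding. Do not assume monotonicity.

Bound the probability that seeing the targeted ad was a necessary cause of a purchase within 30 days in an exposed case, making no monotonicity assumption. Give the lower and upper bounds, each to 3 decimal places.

Let p₁ = 0.626, p₀ = 0.492.
Under exogeneity alone the bounds on PN are max{0,(p₁−p₀)/p₁} ≤ PN ≤ min{1,(1−p₀)/p₁}.
  lower = (p₁ − p₀)/p₁ = 0.134 / 0.626 ≈ 0.2141
  upper = min{1, (1 − p₀)/p₁} = 0.508 / 0.626 ≈ 0.8115

0.214 ≤ PN ≤ 0.812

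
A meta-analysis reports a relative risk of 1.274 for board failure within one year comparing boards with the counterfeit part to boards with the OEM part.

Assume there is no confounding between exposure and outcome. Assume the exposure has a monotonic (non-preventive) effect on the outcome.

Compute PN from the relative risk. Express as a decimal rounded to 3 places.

PN ≈ 0.215

Under exogeneity and monotonicity, PN = (RR − 1) / RR = 1 − 1/RR.
PN = (1.274 − 1) / 1.274 = 0.274 / 1.274 ≈ 0.2151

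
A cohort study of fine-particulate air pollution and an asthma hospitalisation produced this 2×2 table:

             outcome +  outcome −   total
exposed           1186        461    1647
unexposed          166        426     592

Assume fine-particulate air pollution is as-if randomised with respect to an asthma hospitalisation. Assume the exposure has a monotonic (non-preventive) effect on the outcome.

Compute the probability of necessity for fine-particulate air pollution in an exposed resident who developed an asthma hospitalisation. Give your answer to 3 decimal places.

p₁ = P(outcome | exposed) = 1186/1647 = 0.7201
p₀ = P(outcome | unexposed) = 166/592 = 0.28041
Under exogeneity and monotonicity, PN = (p₁ − p₀) / p₁.
PN = (0.7201 − 0.28041) / 0.7201 = 0.43969 / 0.7201 ≈ 0.6106

PN ≈ 0.611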